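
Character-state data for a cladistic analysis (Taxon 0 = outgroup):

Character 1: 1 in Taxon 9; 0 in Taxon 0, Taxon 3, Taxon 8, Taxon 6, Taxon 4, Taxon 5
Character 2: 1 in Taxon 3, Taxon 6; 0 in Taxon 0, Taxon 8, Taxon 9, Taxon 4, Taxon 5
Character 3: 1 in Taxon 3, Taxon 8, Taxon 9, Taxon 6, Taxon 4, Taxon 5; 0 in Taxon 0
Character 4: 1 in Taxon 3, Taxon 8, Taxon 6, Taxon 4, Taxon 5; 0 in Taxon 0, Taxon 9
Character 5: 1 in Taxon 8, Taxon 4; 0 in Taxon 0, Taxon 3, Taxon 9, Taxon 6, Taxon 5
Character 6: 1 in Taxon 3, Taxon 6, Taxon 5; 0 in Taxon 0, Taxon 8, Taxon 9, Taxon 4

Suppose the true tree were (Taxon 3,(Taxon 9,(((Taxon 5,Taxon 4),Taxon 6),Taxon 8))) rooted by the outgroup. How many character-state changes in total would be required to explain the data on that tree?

11

Map each character onto (Taxon 3,(Taxon 9,(((Taxon 5,Taxon 4),Taxon 6),Taxon 8))) (rooted by Taxon 0) and count the minimum state changes it requires (Fitch parsimony):
Character 1: 1; Character 2: 2; Character 3: 1; Character 4: 2; Character 5: 2; Character 6: 3.
Total tree length = 11.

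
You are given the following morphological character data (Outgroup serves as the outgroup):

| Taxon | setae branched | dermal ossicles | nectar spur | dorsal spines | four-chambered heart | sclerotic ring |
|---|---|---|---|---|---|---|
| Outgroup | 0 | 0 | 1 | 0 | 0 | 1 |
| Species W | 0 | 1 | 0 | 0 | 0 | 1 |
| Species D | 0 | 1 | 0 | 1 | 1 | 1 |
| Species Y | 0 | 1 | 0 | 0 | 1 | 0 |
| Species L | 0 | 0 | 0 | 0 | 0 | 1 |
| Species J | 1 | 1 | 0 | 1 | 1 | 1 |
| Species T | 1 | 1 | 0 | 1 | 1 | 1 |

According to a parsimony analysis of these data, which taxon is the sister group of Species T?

Character polarity is set by the outgroup: the derived state is whichever differs from the outgroup's state, so for nectar spur, sclerotic ring the derived state is '0', and for the remaining characters it is '1'.
setae branched (derived state '1') is shared by Species J and Species T — a synapomorphy uniting that clade.
dermal ossicles: derived state '1' in Species D, Species J, Species T, Species W, and Species Y only — synapomorphy for {Species D, Species J, Species T, Species W, Species Y}.
nectar spur (derived state '0') is shared by all ingroup taxa — unites the whole ingroup.
Only Species D, Species J, and Species T show the derived state '1' for dorsal spines, supporting them as a clade.
four-chambered heart: derived state '1' in Species D, Species J, Species T, and Species Y only — synapomorphy for {Species D, Species J, Species T, Species Y}.
sclerotic ring (derived state '0') is unique to Species Y (autapomorphy; uninformative for grouping).
Most parsimonious ingroup topology: ((Species W,((Species D,(Species J,Species T)),Species Y)),Species L).
Species T and Species J form a cherry on this tree, so they are sister taxa.

Species J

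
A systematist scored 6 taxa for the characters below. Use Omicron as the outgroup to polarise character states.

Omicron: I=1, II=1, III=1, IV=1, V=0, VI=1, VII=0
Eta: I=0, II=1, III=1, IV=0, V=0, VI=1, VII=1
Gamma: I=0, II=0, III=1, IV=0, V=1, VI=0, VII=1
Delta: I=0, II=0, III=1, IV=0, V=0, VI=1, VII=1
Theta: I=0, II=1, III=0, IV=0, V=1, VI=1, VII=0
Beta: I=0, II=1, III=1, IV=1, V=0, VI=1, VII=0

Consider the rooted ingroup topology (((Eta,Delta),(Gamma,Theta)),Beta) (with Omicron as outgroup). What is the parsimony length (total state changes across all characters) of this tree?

9

Map each character onto (((Eta,Delta),(Gamma,Theta)),Beta) (rooted by Omicron) and count the minimum state changes it requires (Fitch parsimony):
I: 1; II: 2; III: 1; IV: 1; V: 1; VI: 1; VII: 2.
Total tree length = 9.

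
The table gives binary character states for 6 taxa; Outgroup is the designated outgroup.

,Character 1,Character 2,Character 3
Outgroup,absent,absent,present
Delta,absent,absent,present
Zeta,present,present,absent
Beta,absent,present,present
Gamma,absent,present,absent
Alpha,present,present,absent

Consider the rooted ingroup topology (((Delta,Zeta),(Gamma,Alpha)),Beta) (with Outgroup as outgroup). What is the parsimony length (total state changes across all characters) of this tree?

6

Map each character onto (((Delta,Zeta),(Gamma,Alpha)),Beta) (rooted by Outgroup) and count the minimum state changes it requires (Fitch parsimony):
Character 1: 2; Character 2: 2; Character 3: 2.
Total tree length = 6.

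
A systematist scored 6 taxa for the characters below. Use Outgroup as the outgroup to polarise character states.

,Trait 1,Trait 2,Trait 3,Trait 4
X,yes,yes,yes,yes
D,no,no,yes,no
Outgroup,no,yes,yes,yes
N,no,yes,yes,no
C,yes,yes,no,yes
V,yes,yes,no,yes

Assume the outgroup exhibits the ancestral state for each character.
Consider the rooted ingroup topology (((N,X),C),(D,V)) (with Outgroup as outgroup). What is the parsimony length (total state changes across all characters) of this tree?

Map each character onto (((N,X),C),(D,V)) (rooted by Outgroup) and count the minimum state changes it requires (Fitch parsimony):
Trait 1: 3; Trait 2: 1; Trait 3: 2; Trait 4: 2.
Total tree length = 8.

8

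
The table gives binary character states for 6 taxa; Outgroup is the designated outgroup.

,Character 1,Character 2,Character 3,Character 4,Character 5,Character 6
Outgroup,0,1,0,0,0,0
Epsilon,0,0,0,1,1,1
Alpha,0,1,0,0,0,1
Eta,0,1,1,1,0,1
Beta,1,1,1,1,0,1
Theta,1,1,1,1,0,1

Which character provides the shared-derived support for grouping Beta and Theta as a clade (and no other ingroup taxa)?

Character polarity is set by the outgroup: the derived state is whichever differs from the outgroup's state, so for Character 2 the derived state is '0', and for the remaining characters it is '1'.
Character 1 (derived state '1') is shared by Beta and Theta — a synapomorphy uniting that clade.
Character 2: derived state '0' in Epsilon only — an autapomorphy, so it tells us nothing about relationships among taxa.
Character 3 (derived state '1') is shared by Beta, Eta, and Theta — a synapomorphy uniting that clade.
Character 4 (derived state '1') is shared by Beta, Epsilon, Eta, and Theta — a synapomorphy uniting that clade.
Character 5 (derived state '1') is unique to Epsilon (autapomorphy; uninformative for grouping).
Character 6 (derived state '1') is shared by all ingroup taxa — unites the whole ingroup.
Most parsimonious ingroup topology: ((Epsilon,(Eta,(Beta,Theta))),Alpha).
The clade {Beta, Theta} is supported by Character 1: its derived state '1' occurs in exactly those taxa and in no other taxon (including the outgroup).

Character 1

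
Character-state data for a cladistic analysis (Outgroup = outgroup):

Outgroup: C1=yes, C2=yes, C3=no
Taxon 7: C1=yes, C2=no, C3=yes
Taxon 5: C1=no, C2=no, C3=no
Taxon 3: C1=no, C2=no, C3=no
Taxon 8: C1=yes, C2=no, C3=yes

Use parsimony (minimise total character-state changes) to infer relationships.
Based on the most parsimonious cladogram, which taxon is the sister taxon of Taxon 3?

Character polarity is set by the outgroup: the derived state is whichever differs from the outgroup's state, so for C1, C2 the derived state is 'no', and for the remaining characters it is 'yes'.
Only Taxon 3 and Taxon 5 show the derived state 'no' for C1, supporting them as a clade.
All ingroup taxa share the derived state 'no' for C2; it defines the ingroup but does not resolve relationships within it.
C3 (derived state 'yes') is shared by Taxon 7 and Taxon 8 — a synapomorphy uniting that clade.
Most parsimonious ingroup topology: ((Taxon 7,Taxon 8),(Taxon 5,Taxon 3)).
Taxon 3 and Taxon 5 form a cherry on this tree, so they are sister taxa.

Taxon 5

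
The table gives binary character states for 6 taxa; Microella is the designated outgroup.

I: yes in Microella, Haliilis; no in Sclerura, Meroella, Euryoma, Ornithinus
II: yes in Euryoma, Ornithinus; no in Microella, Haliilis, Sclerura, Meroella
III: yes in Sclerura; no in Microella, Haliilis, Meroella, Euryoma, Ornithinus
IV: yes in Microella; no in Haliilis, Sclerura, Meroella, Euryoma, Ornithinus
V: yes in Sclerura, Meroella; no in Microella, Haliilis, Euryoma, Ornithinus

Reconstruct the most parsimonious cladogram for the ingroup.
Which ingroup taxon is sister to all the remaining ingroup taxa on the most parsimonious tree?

Character polarity is set by the outgroup: the derived state is whichever differs from the outgroup's state, so for I, IV the derived state is 'no', and for the remaining characters it is 'yes'.
I (derived state 'no') is shared by Euryoma, Meroella, Ornithinus, and Sclerura — a synapomorphy uniting that clade.
II (derived state 'yes') is shared by Euryoma and Ornithinus — a synapomorphy uniting that clade.
III: derived state 'yes' in Sclerura only — an autapomorphy, so it tells us nothing about relationships among taxa.
IV (derived state 'no') is shared by all ingroup taxa — unites the whole ingroup.
V (derived state 'yes') is shared by Meroella and Sclerura — a synapomorphy uniting that clade.
Most parsimonious ingroup topology: (Haliilis,((Sclerura,Meroella),(Euryoma,Ornithinus))).
Haliilis is sister to the clade containing all other ingroup taxa, so it is the earliest-diverging (most basal) ingroup lineage.

Haliilis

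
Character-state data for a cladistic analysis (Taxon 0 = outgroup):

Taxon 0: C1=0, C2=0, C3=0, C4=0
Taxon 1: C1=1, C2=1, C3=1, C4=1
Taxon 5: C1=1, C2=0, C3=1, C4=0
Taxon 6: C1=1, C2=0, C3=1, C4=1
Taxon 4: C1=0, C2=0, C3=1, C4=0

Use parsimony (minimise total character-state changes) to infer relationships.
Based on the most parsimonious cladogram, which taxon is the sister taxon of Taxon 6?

The outgroup has state '0' for every character, so '1' is the derived state throughout.
C1: derived state '1' in Taxon 1, Taxon 5, and Taxon 6 only — synapomorphy for {Taxon 1, Taxon 5, Taxon 6}.
C2 (derived state '1') is unique to Taxon 1 (autapomorphy; uninformative for grouping).
C3 (derived state '1') is shared by all ingroup taxa — unites the whole ingroup.
C4 (derived state '1') is shared by Taxon 1 and Taxon 6 — a synapomorphy uniting that clade.
Most parsimonious ingroup topology: (((Taxon 1,Taxon 6),Taxon 5),Taxon 4).
Taxon 6 and Taxon 1 form a cherry on this tree, so they are sister taxa.

Taxon 1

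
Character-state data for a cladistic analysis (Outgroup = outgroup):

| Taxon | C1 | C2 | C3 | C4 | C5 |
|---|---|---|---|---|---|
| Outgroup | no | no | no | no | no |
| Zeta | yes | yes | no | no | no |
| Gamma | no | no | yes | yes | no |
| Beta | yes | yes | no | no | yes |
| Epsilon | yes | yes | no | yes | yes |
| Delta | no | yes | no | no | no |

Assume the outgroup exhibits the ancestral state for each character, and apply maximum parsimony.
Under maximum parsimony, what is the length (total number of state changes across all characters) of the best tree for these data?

6

The outgroup has state 'no' for every character, so 'yes' is the derived state throughout.
C1 (derived state 'yes') is shared by Beta, Epsilon, and Zeta — a synapomorphy uniting that clade.
C2: derived state 'yes' in Beta, Delta, Epsilon, and Zeta only — synapomorphy for {Beta, Delta, Epsilon, Zeta}.
C3: derived state 'yes' in Gamma only — an autapomorphy, so it tells us nothing about relationships among taxa.
C4 (state 'yes') occurs in Epsilon and Gamma but conflicts with the nesting implied by the other characters — most parsimoniously interpreted as homoplasy.
Only Beta and Epsilon show the derived state 'yes' for C5, supporting them as a clade.
Most parsimonious ingroup topology: ((((Beta,Epsilon),Zeta),Delta),Gamma).
Changes per character on this tree: C1: 1; C2: 1; C3: 1; C4: 2; C5: 1.
Total = 6.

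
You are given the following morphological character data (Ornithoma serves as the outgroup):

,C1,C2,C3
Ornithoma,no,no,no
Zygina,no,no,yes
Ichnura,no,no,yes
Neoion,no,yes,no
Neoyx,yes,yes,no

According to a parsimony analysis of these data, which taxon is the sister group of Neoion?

The outgroup has state 'no' for every character, so 'yes' is the derived state throughout.
C1 (derived state 'yes') is unique to Neoyx (autapomorphy; uninformative for grouping).
Only Neoion and Neoyx show the derived state 'yes' for C2, supporting them as a clade.
C3 (derived state 'yes') is shared by Ichnura and Zygina — a synapomorphy uniting that clade.
Most parsimonious ingroup topology: ((Zygina,Ichnura),(Neoion,Neoyx)).
Neoion and Neoyx form a cherry on this tree, so they are sister taxa.

Neoyx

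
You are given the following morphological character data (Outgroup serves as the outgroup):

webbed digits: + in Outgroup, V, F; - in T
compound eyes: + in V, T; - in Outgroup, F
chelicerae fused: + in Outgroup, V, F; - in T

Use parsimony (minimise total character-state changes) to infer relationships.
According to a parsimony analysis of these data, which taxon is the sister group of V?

T

Character polarity is set by the outgroup: the derived state is whichever differs from the outgroup's state, so for webbed digits, chelicerae fused the derived state is '-', and for the remaining characters it is '+'.
webbed digits (derived state '-') is unique to T (autapomorphy; uninformative for grouping).
compound eyes: derived state '+' in T and V only — synapomorphy for {T, V}.
chelicerae fused: derived state '-' in T only — an autapomorphy, so it tells us nothing about relationships among taxa.
Most parsimonious ingroup topology: ((V,T),F).
V and T form a cherry on this tree, so they are sister taxa.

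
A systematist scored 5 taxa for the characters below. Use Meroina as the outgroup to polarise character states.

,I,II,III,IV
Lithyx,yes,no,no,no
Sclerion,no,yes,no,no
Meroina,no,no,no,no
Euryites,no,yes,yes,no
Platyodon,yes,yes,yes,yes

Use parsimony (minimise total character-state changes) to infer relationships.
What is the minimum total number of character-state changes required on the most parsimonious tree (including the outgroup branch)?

The outgroup has state 'no' for every character, so 'yes' is the derived state throughout.
I (state 'yes') occurs in Lithyx and Platyodon but conflicts with the nesting implied by the other characters — most parsimoniously interpreted as homoplasy.
Only Euryites, Platyodon, and Sclerion show the derived state 'yes' for II, supporting them as a clade.
Only Euryites and Platyodon show the derived state 'yes' for III, supporting them as a clade.
IV: derived state 'yes' in Platyodon only — an autapomorphy, so it tells us nothing about relationships among taxa.
Most parsimonious ingroup topology: (Lithyx,(Sclerion,(Platyodon,Euryites))).
Changes per character on this tree: I: 2; II: 1; III: 1; IV: 1.
Total = 5.

5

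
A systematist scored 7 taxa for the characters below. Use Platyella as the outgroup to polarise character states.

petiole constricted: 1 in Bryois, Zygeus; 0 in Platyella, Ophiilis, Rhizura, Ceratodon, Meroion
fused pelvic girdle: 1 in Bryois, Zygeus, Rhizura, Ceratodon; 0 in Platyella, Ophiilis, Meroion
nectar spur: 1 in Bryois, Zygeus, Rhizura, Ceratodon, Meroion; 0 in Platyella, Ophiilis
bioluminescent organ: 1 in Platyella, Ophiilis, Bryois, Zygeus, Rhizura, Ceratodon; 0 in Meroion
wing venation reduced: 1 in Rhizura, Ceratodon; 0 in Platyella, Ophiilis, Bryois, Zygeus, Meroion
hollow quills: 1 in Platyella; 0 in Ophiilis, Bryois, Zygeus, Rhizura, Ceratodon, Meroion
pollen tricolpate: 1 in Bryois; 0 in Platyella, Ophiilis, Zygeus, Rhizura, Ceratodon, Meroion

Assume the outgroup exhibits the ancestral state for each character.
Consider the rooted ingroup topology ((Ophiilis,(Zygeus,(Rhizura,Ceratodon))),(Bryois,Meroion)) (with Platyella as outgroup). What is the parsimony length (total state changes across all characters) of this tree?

Map each character onto ((Ophiilis,(Zygeus,(Rhizura,Ceratodon))),(Bryois,Meroion)) (rooted by Platyella) and count the minimum state changes it requires (Fitch parsimony):
petiole constricted: 2; fused pelvic girdle: 2; nectar spur: 2; bioluminescent organ: 1; wing venation reduced: 1; hollow quills: 1; pollen tricolpate: 1.
Total tree length = 10.

10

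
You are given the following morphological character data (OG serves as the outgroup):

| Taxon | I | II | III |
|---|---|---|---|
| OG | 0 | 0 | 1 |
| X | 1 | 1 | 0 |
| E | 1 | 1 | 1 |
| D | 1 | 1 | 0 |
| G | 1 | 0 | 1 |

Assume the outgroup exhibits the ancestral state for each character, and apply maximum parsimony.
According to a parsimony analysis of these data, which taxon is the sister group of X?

Character polarity is set by the outgroup: the derived state is whichever differs from the outgroup's state, so for III the derived state is '0', and for the remaining characters it is '1'.
I (derived state '1') is shared by all ingroup taxa — unites the whole ingroup.
Only D, E, and X show the derived state '1' for II, supporting them as a clade.
III: derived state '0' in D and X only — synapomorphy for {D, X}.
Most parsimonious ingroup topology: (((X,D),E),G).
X and D form a cherry on this tree, so they are sister taxa.

D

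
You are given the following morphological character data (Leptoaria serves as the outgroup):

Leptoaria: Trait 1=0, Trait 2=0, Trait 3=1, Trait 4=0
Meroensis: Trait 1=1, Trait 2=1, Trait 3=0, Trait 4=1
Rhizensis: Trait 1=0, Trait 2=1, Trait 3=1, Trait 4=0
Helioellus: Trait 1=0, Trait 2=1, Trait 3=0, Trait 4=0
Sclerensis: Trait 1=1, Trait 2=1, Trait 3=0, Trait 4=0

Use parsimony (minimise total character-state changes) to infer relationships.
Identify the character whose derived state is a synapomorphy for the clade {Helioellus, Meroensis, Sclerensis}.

Character polarity is set by the outgroup: the derived state is whichever differs from the outgroup's state, so for Trait 3 the derived state is '0', and for the remaining characters it is '1'.
Trait 1: derived state '1' in Meroensis and Sclerensis only — synapomorphy for {Meroensis, Sclerensis}.
All ingroup taxa share the derived state '1' for Trait 2; it defines the ingroup but does not resolve relationships within it.
Trait 3: derived state '0' in Helioellus, Meroensis, and Sclerensis only — synapomorphy for {Helioellus, Meroensis, Sclerensis}.
Trait 4: derived state '1' in Meroensis only — an autapomorphy, so it tells us nothing about relationships among taxa.
Most parsimonious ingroup topology: (((Meroensis,Sclerensis),Helioellus),Rhizensis).
The clade {Helioellus, Meroensis, Sclerensis} is supported by Trait 3: its derived state '0' occurs in exactly those taxa and in no other taxon (including the outgroup).

Trait 3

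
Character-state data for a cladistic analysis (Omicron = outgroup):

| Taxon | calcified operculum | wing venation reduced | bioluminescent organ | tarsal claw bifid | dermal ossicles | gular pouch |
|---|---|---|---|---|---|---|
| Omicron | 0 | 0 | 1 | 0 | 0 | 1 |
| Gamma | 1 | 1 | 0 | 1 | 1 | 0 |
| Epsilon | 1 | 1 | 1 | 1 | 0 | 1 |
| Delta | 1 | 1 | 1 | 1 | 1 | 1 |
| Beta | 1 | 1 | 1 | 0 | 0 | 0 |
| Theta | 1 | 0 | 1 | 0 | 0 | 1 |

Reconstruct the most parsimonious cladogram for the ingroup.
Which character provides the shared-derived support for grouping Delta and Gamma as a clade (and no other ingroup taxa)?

Character polarity is set by the outgroup: the derived state is whichever differs from the outgroup's state, so for bioluminescent organ, gular pouch the derived state is '0', and for the remaining characters it is '1'.
All ingroup taxa share the derived state '1' for calcified operculum; it defines the ingroup but does not resolve relationships within it.
wing venation reduced (derived state '1') is shared by Beta, Delta, Epsilon, and Gamma — a synapomorphy uniting that clade.
bioluminescent organ: derived state '0' in Gamma only — an autapomorphy, so it tells us nothing about relationships among taxa.
tarsal claw bifid: derived state '1' in Delta, Epsilon, and Gamma only — synapomorphy for {Delta, Epsilon, Gamma}.
dermal ossicles (derived state '1') is shared by Delta and Gamma — a synapomorphy uniting that clade.
gular pouch groups Beta and Gamma, which is incompatible with the clades supported by the remaining characters; treating it as convergent (homoplasy) costs fewer steps than any alternative tree.
Most parsimonious ingroup topology: ((((Gamma,Delta),Epsilon),Beta),Theta).
The clade {Delta, Gamma} is supported by dermal ossicles: its derived state '1' occurs in exactly those taxa and in no other taxon (including the outgroup).

dermal ossicles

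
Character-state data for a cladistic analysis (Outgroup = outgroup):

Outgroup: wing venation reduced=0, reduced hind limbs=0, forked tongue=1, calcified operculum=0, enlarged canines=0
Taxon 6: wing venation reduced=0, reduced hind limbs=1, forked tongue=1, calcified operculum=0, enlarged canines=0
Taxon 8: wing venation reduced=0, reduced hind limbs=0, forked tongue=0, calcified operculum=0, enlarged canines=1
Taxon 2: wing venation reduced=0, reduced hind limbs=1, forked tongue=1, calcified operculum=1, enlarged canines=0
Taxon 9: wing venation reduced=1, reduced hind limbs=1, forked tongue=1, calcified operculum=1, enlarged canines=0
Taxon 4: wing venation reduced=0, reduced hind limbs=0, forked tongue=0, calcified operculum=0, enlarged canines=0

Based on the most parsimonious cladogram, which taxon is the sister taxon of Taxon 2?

Character polarity is set by the outgroup: the derived state is whichever differs from the outgroup's state, so for forked tongue the derived state is '0', and for the remaining characters it is '1'.
wing venation reduced (derived state '1') is unique to Taxon 9 (autapomorphy; uninformative for grouping).
reduced hind limbs: derived state '1' in Taxon 2, Taxon 6, and Taxon 9 only — synapomorphy for {Taxon 2, Taxon 6, Taxon 9}.
forked tongue: derived state '0' in Taxon 4 and Taxon 8 only — synapomorphy for {Taxon 4, Taxon 8}.
Only Taxon 2 and Taxon 9 show the derived state '1' for calcified operculum, supporting them as a clade.
enlarged canines (derived state '1') is unique to Taxon 8 (autapomorphy; uninformative for grouping).
Most parsimonious ingroup topology: ((Taxon 6,(Taxon 2,Taxon 9)),(Taxon 8,Taxon 4)).
Taxon 2 and Taxon 9 form a cherry on this tree, so they are sister taxa.

Taxon 9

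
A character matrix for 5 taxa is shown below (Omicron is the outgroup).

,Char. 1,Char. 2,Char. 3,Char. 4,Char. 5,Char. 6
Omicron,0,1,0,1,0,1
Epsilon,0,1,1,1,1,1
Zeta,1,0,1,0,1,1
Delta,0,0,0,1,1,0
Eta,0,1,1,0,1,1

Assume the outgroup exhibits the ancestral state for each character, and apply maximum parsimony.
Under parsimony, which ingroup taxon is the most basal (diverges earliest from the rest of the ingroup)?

Delta

Character polarity is set by the outgroup: the derived state is whichever differs from the outgroup's state, so for Char. 2, Char. 4, Char. 6 the derived state is '0', and for the remaining characters it is '1'.
Char. 1: derived state '1' in Zeta only — an autapomorphy, so it tells us nothing about relationships among taxa.
Char. 2 (state '0') occurs in Delta and Zeta but conflicts with the nesting implied by the other characters — most parsimoniously interpreted as homoplasy.
Only Epsilon, Eta, and Zeta show the derived state '1' for Char. 3, supporting them as a clade.
Only Eta and Zeta show the derived state '0' for Char. 4, supporting them as a clade.
Char. 5 (derived state '1') is shared by all ingroup taxa — unites the whole ingroup.
Char. 6 (derived state '0') is unique to Delta (autapomorphy; uninformative for grouping).
Most parsimonious ingroup topology: ((Epsilon,(Zeta,Eta)),Delta).
Delta is sister to the clade containing all other ingroup taxa, so it is the earliest-diverging (most basal) ingroup lineage.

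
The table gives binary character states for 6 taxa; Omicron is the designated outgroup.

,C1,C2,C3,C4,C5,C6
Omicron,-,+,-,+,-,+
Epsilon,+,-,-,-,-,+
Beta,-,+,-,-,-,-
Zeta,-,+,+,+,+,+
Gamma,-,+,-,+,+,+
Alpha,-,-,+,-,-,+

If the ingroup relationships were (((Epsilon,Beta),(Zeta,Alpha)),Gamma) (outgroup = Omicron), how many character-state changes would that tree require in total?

Map each character onto (((Epsilon,Beta),(Zeta,Alpha)),Gamma) (rooted by Omicron) and count the minimum state changes it requires (Fitch parsimony):
C1: 1; C2: 2; C3: 1; C4: 2; C5: 2; C6: 1.
Total tree length = 9.

9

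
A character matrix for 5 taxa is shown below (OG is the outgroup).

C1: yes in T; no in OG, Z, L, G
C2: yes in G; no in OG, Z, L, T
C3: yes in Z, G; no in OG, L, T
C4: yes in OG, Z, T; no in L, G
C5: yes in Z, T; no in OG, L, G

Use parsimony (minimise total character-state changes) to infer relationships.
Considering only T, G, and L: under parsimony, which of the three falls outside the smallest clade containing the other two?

T

Character polarity is set by the outgroup: the derived state is whichever differs from the outgroup's state, so for C4 the derived state is 'no', and for the remaining characters it is 'yes'.
C1: derived state 'yes' in T only — an autapomorphy, so it tells us nothing about relationships among taxa.
C2 (derived state 'yes') is unique to G (autapomorphy; uninformative for grouping).
C3 (state 'yes') occurs in G and Z but conflicts with the nesting implied by the other characters — most parsimoniously interpreted as homoplasy.
C4 (derived state 'no') is shared by G and L — a synapomorphy uniting that clade.
C5: derived state 'yes' in T and Z only — synapomorphy for {T, Z}.
Most parsimonious ingroup topology: ((Z,T),(L,G)).
G and L share a more recent common ancestor with each other than either does with T, so T is the least closely related of the three.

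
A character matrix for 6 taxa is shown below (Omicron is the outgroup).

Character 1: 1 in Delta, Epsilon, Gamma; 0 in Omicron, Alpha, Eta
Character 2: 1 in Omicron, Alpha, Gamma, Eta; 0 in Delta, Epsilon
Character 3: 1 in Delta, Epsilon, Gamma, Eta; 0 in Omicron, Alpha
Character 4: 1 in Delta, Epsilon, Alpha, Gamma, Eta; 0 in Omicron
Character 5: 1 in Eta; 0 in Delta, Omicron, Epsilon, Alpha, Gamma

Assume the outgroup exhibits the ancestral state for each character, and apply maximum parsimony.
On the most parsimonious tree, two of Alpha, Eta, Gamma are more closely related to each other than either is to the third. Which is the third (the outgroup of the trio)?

Character polarity is set by the outgroup: the derived state is whichever differs from the outgroup's state, so for Character 2 the derived state is '0', and for the remaining characters it is '1'.
Character 1 (derived state '1') is shared by Delta, Epsilon, and Gamma — a synapomorphy uniting that clade.
Character 2 (derived state '0') is shared by Delta and Epsilon — a synapomorphy uniting that clade.
Character 3: derived state '1' in Delta, Epsilon, Eta, and Gamma only — synapomorphy for {Delta, Epsilon, Eta, Gamma}.
All ingroup taxa share the derived state '1' for Character 4; it defines the ingroup but does not resolve relationships within it.
Character 5 (derived state '1') is unique to Eta (autapomorphy; uninformative for grouping).
Most parsimonious ingroup topology: ((((Epsilon,Delta),Gamma),Eta),Alpha).
Eta and Gamma share a more recent common ancestor with each other than either does with Alpha, so Alpha is the least closely related of the three.

Alpha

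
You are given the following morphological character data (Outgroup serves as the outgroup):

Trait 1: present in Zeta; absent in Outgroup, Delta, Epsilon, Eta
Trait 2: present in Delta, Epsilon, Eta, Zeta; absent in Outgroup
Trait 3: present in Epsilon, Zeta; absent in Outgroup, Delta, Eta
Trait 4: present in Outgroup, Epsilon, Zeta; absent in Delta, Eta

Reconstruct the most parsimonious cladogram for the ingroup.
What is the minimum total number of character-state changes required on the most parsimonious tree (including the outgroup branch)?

4

Character polarity is set by the outgroup: the derived state is whichever differs from the outgroup's state, so for Trait 4 the derived state is 'absent', and for the remaining characters it is 'present'.
Trait 1: derived state 'present' in Zeta only — an autapomorphy, so it tells us nothing about relationships among taxa.
All ingroup taxa share the derived state 'present' for Trait 2; it defines the ingroup but does not resolve relationships within it.
Only Epsilon and Zeta show the derived state 'present' for Trait 3, supporting them as a clade.
Trait 4 (derived state 'absent') is shared by Delta and Eta — a synapomorphy uniting that clade.
Most parsimonious ingroup topology: ((Delta,Eta),(Epsilon,Zeta)).
Changes per character on this tree: Trait 1: 1; Trait 2: 1; Trait 3: 1; Trait 4: 1.
Total = 4.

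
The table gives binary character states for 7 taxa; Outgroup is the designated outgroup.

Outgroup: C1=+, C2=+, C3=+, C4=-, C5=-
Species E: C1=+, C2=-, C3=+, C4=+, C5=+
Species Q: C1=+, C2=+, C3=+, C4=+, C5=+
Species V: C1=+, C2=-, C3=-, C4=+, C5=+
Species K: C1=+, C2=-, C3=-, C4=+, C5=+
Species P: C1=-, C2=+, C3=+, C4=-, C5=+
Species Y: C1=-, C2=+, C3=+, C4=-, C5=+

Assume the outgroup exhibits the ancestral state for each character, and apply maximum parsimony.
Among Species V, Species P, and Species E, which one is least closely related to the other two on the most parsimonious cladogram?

Character polarity is set by the outgroup: the derived state is whichever differs from the outgroup's state, so for C1, C2, C3 the derived state is '-', and for the remaining characters it is '+'.
Only Species P and Species Y show the derived state '-' for C1, supporting them as a clade.
Only Species E, Species K, and Species V show the derived state '-' for C2, supporting them as a clade.
C3: derived state '-' in Species K and Species V only — synapomorphy for {Species K, Species V}.
C4 (derived state '+') is shared by Species E, Species K, Species Q, and Species V — a synapomorphy uniting that clade.
All ingroup taxa share the derived state '+' for C5; it defines the ingroup but does not resolve relationships within it.
Most parsimonious ingroup topology: (((Species E,(Species V,Species K)),Species Q),(Species P,Species Y)).
Species E and Species V share a more recent common ancestor with each other than either does with Species P, so Species P is the least closely related of the three.

Species P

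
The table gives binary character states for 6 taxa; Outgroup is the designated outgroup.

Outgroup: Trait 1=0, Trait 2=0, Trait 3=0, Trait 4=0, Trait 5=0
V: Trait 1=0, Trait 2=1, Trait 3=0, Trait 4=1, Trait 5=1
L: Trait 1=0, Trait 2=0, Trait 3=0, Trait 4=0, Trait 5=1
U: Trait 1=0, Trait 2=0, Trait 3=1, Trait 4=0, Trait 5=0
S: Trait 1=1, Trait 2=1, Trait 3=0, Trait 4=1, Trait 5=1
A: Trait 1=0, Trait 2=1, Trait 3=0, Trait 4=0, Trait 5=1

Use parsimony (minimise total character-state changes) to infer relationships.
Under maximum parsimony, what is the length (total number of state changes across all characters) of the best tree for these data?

5

The outgroup has state '0' for every character, so '1' is the derived state throughout.
Trait 1: derived state '1' in S only — an autapomorphy, so it tells us nothing about relationships among taxa.
Trait 2 (derived state '1') is shared by A, S, and V — a synapomorphy uniting that clade.
Trait 3 (derived state '1') is unique to U (autapomorphy; uninformative for grouping).
Only S and V show the derived state '1' for Trait 4, supporting them as a clade.
Trait 5 (derived state '1') is shared by A, L, S, and V — a synapomorphy uniting that clade.
Most parsimonious ingroup topology: ((L,((V,S),A)),U).
Changes per character on this tree: Trait 1: 1; Trait 2: 1; Trait 3: 1; Trait 4: 1; Trait 5: 1.
Total = 5.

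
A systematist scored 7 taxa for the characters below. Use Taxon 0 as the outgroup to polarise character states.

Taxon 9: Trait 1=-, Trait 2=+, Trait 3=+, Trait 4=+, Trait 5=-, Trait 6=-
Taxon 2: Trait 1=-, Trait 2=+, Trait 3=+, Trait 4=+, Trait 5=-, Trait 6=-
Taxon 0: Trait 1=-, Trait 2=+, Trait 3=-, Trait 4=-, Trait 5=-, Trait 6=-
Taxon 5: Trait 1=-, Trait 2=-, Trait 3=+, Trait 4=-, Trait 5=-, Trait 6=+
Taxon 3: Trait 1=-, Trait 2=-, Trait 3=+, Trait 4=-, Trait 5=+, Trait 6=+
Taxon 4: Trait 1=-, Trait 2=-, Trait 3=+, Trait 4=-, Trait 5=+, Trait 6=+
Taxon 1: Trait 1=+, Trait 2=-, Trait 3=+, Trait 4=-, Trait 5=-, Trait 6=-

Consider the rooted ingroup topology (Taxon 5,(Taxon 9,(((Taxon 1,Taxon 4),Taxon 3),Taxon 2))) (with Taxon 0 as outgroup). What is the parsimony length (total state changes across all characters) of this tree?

11

Map each character onto (Taxon 5,(Taxon 9,(((Taxon 1,Taxon 4),Taxon 3),Taxon 2))) (rooted by Taxon 0) and count the minimum state changes it requires (Fitch parsimony):
Trait 1: 1; Trait 2: 2; Trait 3: 1; Trait 4: 2; Trait 5: 2; Trait 6: 3.
Total tree length = 11.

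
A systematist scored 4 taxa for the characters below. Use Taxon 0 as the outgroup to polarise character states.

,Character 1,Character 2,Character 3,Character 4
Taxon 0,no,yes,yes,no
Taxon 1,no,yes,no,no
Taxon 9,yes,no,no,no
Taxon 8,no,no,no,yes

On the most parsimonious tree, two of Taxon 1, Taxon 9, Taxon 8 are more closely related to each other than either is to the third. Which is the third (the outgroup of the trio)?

Taxon 1

Character polarity is set by the outgroup: the derived state is whichever differs from the outgroup's state, so for Character 2, Character 3 the derived state is 'no', and for the remaining characters it is 'yes'.
Character 1 (derived state 'yes') is unique to Taxon 9 (autapomorphy; uninformative for grouping).
Character 2 (derived state 'no') is shared by Taxon 8 and Taxon 9 — a synapomorphy uniting that clade.
Character 3 (derived state 'no') is shared by all ingroup taxa — unites the whole ingroup.
Character 4 (derived state 'yes') is unique to Taxon 8 (autapomorphy; uninformative for grouping).
Most parsimonious ingroup topology: (Taxon 1,(Taxon 9,Taxon 8)).
Taxon 9 and Taxon 8 share a more recent common ancestor with each other than either does with Taxon 1, so Taxon 1 is the least closely related of the three.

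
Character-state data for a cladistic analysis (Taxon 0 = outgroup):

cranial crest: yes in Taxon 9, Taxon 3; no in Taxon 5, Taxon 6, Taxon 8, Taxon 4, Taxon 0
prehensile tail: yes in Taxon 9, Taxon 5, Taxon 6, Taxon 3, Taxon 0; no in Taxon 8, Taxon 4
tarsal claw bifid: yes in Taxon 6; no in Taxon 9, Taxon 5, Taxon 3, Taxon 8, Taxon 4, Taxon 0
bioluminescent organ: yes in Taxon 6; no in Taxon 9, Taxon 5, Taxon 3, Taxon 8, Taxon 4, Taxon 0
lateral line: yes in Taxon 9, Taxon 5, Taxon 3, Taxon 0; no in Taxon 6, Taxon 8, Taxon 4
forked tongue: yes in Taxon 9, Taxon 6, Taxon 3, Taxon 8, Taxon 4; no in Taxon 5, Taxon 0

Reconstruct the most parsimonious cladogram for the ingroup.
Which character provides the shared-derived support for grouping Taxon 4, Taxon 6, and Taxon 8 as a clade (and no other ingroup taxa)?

lateral line

Character polarity is set by the outgroup: the derived state is whichever differs from the outgroup's state, so for prehensile tail, lateral line the derived state is 'no', and for the remaining characters it is 'yes'.
cranial crest: derived state 'yes' in Taxon 3 and Taxon 9 only — synapomorphy for {Taxon 3, Taxon 9}.
prehensile tail (derived state 'no') is shared by Taxon 4 and Taxon 8 — a synapomorphy uniting that clade.
tarsal claw bifid: derived state 'yes' in Taxon 6 only — an autapomorphy, so it tells us nothing about relationships among taxa.
bioluminescent organ (derived state 'yes') is unique to Taxon 6 (autapomorphy; uninformative for grouping).
lateral line: derived state 'no' in Taxon 4, Taxon 6, and Taxon 8 only — synapomorphy for {Taxon 4, Taxon 6, Taxon 8}.
forked tongue: derived state 'yes' in Taxon 3, Taxon 4, Taxon 6, Taxon 8, and Taxon 9 only — synapomorphy for {Taxon 3, Taxon 4, Taxon 6, Taxon 8, Taxon 9}.
Most parsimonious ingroup topology: (Taxon 5,(((Taxon 4,Taxon 8),Taxon 6),(Taxon 3,Taxon 9))).
The clade {Taxon 4, Taxon 6, Taxon 8} is supported by lateral line: its derived state 'no' occurs in exactly those taxa and in no other taxon (including the outgroup).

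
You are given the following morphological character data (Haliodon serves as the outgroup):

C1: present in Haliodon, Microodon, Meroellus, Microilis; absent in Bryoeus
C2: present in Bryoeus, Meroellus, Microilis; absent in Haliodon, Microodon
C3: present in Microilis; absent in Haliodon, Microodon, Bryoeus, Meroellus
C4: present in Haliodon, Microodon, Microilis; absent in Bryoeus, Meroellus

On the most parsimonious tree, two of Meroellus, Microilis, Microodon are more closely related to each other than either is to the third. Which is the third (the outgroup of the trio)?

Microodon

Character polarity is set by the outgroup: the derived state is whichever differs from the outgroup's state, so for C1, C4 the derived state is 'absent', and for the remaining characters it is 'present'.
C1: derived state 'absent' in Bryoeus only — an autapomorphy, so it tells us nothing about relationships among taxa.
C2 (derived state 'present') is shared by Bryoeus, Meroellus, and Microilis — a synapomorphy uniting that clade.
C3 (derived state 'present') is unique to Microilis (autapomorphy; uninformative for grouping).
C4 (derived state 'absent') is shared by Bryoeus and Meroellus — a synapomorphy uniting that clade.
Most parsimonious ingroup topology: (Microodon,((Bryoeus,Meroellus),Microilis)).
Microilis and Meroellus share a more recent common ancestor with each other than either does with Microodon, so Microodon is the least closely related of the three.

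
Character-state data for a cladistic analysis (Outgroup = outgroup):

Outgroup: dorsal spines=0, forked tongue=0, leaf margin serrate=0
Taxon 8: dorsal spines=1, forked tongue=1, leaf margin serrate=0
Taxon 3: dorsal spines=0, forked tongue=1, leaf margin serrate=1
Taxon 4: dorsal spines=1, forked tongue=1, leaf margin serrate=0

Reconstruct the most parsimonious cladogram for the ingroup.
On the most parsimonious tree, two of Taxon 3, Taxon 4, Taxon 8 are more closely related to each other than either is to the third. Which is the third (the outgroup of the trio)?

The outgroup has state '0' for every character, so '1' is the derived state throughout.
dorsal spines (derived state '1') is shared by Taxon 4 and Taxon 8 — a synapomorphy uniting that clade.
All ingroup taxa share the derived state '1' for forked tongue; it defines the ingroup but does not resolve relationships within it.
leaf margin serrate (derived state '1') is unique to Taxon 3 (autapomorphy; uninformative for grouping).
Most parsimonious ingroup topology: ((Taxon 8,Taxon 4),Taxon 3).
Taxon 8 and Taxon 4 share a more recent common ancestor with each other than either does with Taxon 3, so Taxon 3 is the least closely related of the three.

Taxon 3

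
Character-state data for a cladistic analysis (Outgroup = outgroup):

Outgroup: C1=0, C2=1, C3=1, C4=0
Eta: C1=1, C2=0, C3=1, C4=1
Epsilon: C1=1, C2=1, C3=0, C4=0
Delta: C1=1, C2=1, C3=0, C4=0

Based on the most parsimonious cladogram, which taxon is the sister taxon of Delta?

Character polarity is set by the outgroup: the derived state is whichever differs from the outgroup's state, so for C2, C3 the derived state is '0', and for the remaining characters it is '1'.
C1 (derived state '1') is shared by all ingroup taxa — unites the whole ingroup.
C2 (derived state '0') is unique to Eta (autapomorphy; uninformative for grouping).
C3 (derived state '0') is shared by Delta and Epsilon — a synapomorphy uniting that clade.
C4: derived state '1' in Eta only — an autapomorphy, so it tells us nothing about relationships among taxa.
Most parsimonious ingroup topology: (Eta,(Epsilon,Delta)).
Delta and Epsilon form a cherry on this tree, so they are sister taxa.

Epsilon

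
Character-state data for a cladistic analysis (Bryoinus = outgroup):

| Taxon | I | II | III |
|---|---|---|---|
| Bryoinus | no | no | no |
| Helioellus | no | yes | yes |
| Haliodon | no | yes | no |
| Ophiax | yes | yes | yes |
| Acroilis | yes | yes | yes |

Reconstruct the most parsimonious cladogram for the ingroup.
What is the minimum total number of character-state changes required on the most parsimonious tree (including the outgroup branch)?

The outgroup has state 'no' for every character, so 'yes' is the derived state throughout.
I: derived state 'yes' in Acroilis and Ophiax only — synapomorphy for {Acroilis, Ophiax}.
All ingroup taxa share the derived state 'yes' for II; it defines the ingroup but does not resolve relationships within it.
III (derived state 'yes') is shared by Acroilis, Helioellus, and Ophiax — a synapomorphy uniting that clade.
Most parsimonious ingroup topology: (((Ophiax,Acroilis),Helioellus),Haliodon).
Changes per character on this tree: I: 1; II: 1; III: 1.
Total = 3.

3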